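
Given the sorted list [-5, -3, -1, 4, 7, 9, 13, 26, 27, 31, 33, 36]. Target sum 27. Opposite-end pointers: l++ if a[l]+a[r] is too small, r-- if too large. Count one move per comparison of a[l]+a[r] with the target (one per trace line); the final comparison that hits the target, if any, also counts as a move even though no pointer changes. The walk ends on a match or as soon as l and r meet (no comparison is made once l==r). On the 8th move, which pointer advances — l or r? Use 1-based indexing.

r

l=1 r=12: -5+36=31 >27, r--
l=1 r=11: -5+33=28 >27, r--
l=1 r=10: -5+31=26 <27, l++
l=2 r=10: -3+31=28 >27, r--
l=2 r=9: -3+27=24 <27, l++
l=3 r=9: -1+27=26 <27, l++
l=4 r=9: 4+27=31 >27, r--
l=4 r=8: 4+26=30 >27, r--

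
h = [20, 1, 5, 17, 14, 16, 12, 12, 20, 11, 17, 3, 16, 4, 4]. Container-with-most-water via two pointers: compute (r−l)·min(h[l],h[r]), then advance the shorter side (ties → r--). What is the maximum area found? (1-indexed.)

[1,15] min(20,4)*14=56 best=56 * → r--
[1,14] min(20,4)*13=52 best=56 → r--
[1,13] min(20,16)*12=192 best=192 * → r--
[1,12] min(20,3)*11=33 best=192 → r--
[1,11] min(20,17)*10=170 best=192 → r--
[1,10] min(20,11)*9=99 best=192 → r--
[1,9] min(20,20)*8=160 best=192 → r--
[1,8] min(20,12)*7=84 best=192 → r--
[1,7] min(20,12)*6=72 best=192 → r--
[1,6] min(20,16)*5=80 best=192 → r--
[1,5] min(20,14)*4=56 best=192 → r--
[1,4] min(20,17)*3=51 best=192 → r--
[1,3] min(20,5)*2=10 best=192 → r--
[1,2] min(20,1)*1=1 best=192 → r--

max area = 192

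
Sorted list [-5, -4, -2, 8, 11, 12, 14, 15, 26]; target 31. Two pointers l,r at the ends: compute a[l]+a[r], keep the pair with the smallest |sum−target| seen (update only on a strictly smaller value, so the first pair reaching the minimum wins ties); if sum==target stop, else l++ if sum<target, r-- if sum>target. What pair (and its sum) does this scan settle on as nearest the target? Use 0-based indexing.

pair (14, 15) with sum 29 (|Δ|=2)

[0,8] -5+26=21 d=10 * → l++
[1,8] -4+26=22 d=9 * → l++
[2,8] -2+26=24 d=7 * → l++
[3,8] 8+26=34 d=3 * → r--
[3,7] 8+15=23 d=8 → l++
[4,7] 11+15=26 d=5 → l++
[5,7] 12+15=27 d=4 → l++
[6,7] 14+15=29 d=2 * → l++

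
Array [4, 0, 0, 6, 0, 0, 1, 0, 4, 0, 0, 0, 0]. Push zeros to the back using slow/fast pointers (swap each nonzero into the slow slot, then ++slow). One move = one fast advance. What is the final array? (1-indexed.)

(s=1,f=1) a[fast]=4≠0 swap→a[1]=4 → slow++,fast++
(s=2,f=2) a[fast]=0 → fast++
(s=2,f=3) a[fast]=0 → fast++
(s=2,f=4) a[fast]=6≠0 swap→a[2]=6 → slow++,fast++
(s=3,f=5) a[fast]=0 → fast++
(s=3,f=6) a[fast]=0 → fast++
(s=3,f=7) a[fast]=1≠0 swap→a[3]=1 → slow++,fast++
(s=4,f=8) a[fast]=0 → fast++
(s=4,f=9) a[fast]=4≠0 swap→a[4]=4 → slow++,fast++
(s=5,f=10) a[fast]=0 → fast++
(s=5,f=11) a[fast]=0 → fast++
(s=5,f=12) a[fast]=0 → fast++
(s=5,f=13) a[fast]=0 → fast++

[4, 6, 1, 4, 0, 0, 0, 0, 0, 0, 0, 0, 0]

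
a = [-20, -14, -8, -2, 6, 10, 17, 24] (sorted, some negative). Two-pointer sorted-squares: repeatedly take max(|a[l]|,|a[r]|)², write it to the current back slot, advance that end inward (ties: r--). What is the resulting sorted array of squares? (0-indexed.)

l=0 r=7: |-20|<=|24| out[7]=576, r--
l=0 r=6: |-20|>|17| out[6]=400, l++
l=1 r=6: |-14|<=|17| out[5]=289, r--
l=1 r=5: |-14|>|10| out[4]=196, l++
l=2 r=5: |-8|<=|10| out[3]=100, r--
l=2 r=4: |-8|>|6| out[2]=64, l++
l=3 r=4: |-2|<=|6| out[1]=36, r--
l=3 r=3: |-2|<=|-2| out[0]=4, r--

[4, 36, 64, 100, 196, 289, 400, 576]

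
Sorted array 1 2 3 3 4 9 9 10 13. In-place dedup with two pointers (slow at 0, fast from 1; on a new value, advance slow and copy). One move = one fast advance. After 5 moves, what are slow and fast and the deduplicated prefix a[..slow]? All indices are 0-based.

slow=0 fast=1: a[fast]=2≠a[slow]=1 write a[1]=2, slow++,fast++
slow=1 fast=2: a[fast]=3≠a[slow]=2 write a[2]=3, slow++,fast++
slow=2 fast=3: a[fast]=3=a[slow] dup, fast++
slow=2 fast=4: a[fast]=4≠a[slow]=3 write a[3]=4, slow++,fast++
slow=3 fast=5: a[fast]=9≠a[slow]=4 write a[4]=9, slow++,fast++

slow=4, fast=6, prefix=[1, 2, 3, 4, 9]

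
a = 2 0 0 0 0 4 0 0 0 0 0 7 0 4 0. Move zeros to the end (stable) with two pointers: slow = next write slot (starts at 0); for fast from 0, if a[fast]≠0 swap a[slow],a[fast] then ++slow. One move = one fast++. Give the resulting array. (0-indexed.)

[2, 4, 7, 4, 0, 0, 0, 0, 0, 0, 0, 0, 0, 0, 0]

(s=0,f=0) a[fast]=2≠0 swap→a[0]=2 → slow++,fast++
(s=1,f=1) a[fast]=0 → fast++
(s=1,f=2) a[fast]=0 → fast++
(s=1,f=3) a[fast]=0 → fast++
(s=1,f=4) a[fast]=0 → fast++
(s=1,f=5) a[fast]=4≠0 swap→a[1]=4 → slow++,fast++
(s=2,f=6) a[fast]=0 → fast++
(s=2,f=7) a[fast]=0 → fast++
(s=2,f=8) a[fast]=0 → fast++
(s=2,f=9) a[fast]=0 → fast++
(s=2,f=10) a[fast]=0 → fast++
(s=2,f=11) a[fast]=7≠0 swap→a[2]=7 → slow++,fast++
(s=3,f=12) a[fast]=0 → fast++
(s=3,f=13) a[fast]=4≠0 swap→a[3]=4 → slow++,fast++
(s=4,f=14) a[fast]=0 → fast++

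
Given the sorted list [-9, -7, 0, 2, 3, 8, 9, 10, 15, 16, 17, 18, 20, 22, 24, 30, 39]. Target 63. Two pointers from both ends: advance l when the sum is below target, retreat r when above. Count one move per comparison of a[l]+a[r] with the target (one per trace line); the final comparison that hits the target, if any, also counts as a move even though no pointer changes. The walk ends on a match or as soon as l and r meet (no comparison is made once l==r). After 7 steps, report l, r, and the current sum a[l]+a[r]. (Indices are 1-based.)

l=1 r=17: -9+39=30 <63, l++
l=2 r=17: -7+39=32 <63, l++
l=3 r=17: 0+39=39 <63, l++
l=4 r=17: 2+39=41 <63, l++
l=5 r=17: 3+39=42 <63, l++
l=6 r=17: 8+39=47 <63, l++
l=7 r=17: 9+39=48 <63, l++

l=8, r=17, sum=49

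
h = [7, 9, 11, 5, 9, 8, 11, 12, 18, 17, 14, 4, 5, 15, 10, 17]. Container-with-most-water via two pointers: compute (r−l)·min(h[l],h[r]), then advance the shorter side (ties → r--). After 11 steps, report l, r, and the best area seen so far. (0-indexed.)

l=8, r=12, best area=143

[0,15] min(7,17)*15=105 best=105 * → l++
[1,15] min(9,17)*14=126 best=126 * → l++
[2,15] min(11,17)*13=143 best=143 * → l++
[3,15] min(5,17)*12=60 best=143 → l++
[4,15] min(9,17)*11=99 best=143 → l++
[5,15] min(8,17)*10=80 best=143 → l++
[6,15] min(11,17)*9=99 best=143 → l++
[7,15] min(12,17)*8=96 best=143 → l++
[8,15] min(18,17)*7=119 best=143 → r--
[8,14] min(18,10)*6=60 best=143 → r--
[8,13] min(18,15)*5=75 best=143 → r--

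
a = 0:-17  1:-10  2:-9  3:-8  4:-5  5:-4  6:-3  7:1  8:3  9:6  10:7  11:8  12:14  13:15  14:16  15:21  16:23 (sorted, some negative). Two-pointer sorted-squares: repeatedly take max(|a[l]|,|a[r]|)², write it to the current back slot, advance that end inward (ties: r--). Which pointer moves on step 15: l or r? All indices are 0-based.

r

[0,16] |-17|<=|23| out[16]=529 → r--
[0,15] |-17|<=|21| out[15]=441 → r--
[0,14] |-17|>|16| out[14]=289 → l++
[1,14] |-10|<=|16| out[13]=256 → r--
[1,13] |-10|<=|15| out[12]=225 → r--
[1,12] |-10|<=|14| out[11]=196 → r--
[1,11] |-10|>|8| out[10]=100 → l++
[2,11] |-9|>|8| out[9]=81 → l++
[3,11] |-8|<=|8| out[8]=64 → r--
[3,10] |-8|>|7| out[7]=64 → l++
[4,10] |-5|<=|7| out[6]=49 → r--
[4,9] |-5|<=|6| out[5]=36 → r--
[4,8] |-5|>|3| out[4]=25 → l++
[5,8] |-4|>|3| out[3]=16 → l++
[6,8] |-3|<=|3| out[2]=9 → r--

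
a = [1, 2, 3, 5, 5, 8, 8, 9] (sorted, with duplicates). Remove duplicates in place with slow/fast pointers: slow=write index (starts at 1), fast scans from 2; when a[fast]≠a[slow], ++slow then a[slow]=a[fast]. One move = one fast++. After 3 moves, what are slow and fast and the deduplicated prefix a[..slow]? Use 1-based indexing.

(s=1,f=2) a[fast]=2≠a[slow]=1 write a[2]=2 → slow++,fast++
(s=2,f=3) a[fast]=3≠a[slow]=2 write a[3]=3 → slow++,fast++
(s=3,f=4) a[fast]=5≠a[slow]=3 write a[4]=5 → slow++,fast++

slow=4, fast=5, prefix=[1, 2, 3, 5]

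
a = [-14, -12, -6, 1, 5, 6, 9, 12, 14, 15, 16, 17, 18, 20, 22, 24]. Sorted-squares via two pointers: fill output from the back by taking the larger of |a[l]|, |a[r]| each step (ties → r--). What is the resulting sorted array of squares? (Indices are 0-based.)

l=0 r=15: |-14|<=|24| out[15]=576, r--
l=0 r=14: |-14|<=|22| out[14]=484, r--
l=0 r=13: |-14|<=|20| out[13]=400, r--
l=0 r=12: |-14|<=|18| out[12]=324, r--
l=0 r=11: |-14|<=|17| out[11]=289, r--
l=0 r=10: |-14|<=|16| out[10]=256, r--
l=0 r=9: |-14|<=|15| out[9]=225, r--
l=0 r=8: |-14|<=|14| out[8]=196, r--
l=0 r=7: |-14|>|12| out[7]=196, l++
l=1 r=7: |-12|<=|12| out[6]=144, r--
l=1 r=6: |-12|>|9| out[5]=144, l++
l=2 r=6: |-6|<=|9| out[4]=81, r--
l=2 r=5: |-6|<=|6| out[3]=36, r--
l=2 r=4: |-6|>|5| out[2]=36, l++
l=3 r=4: |1|<=|5| out[1]=25, r--
l=3 r=3: |1|<=|1| out[0]=1, r--

[1, 25, 36, 36, 81, 144, 144, 196, 196, 225, 256, 289, 324, 400, 484, 576]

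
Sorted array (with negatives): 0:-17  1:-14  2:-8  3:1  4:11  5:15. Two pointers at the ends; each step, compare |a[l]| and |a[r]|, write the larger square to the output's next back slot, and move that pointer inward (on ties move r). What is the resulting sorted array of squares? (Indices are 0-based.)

l=0 r=5: |-17|>|15| out[5]=289, l++
l=1 r=5: |-14|<=|15| out[4]=225, r--
l=1 r=4: |-14|>|11| out[3]=196, l++
l=2 r=4: |-8|<=|11| out[2]=121, r--
l=2 r=3: |-8|>|1| out[1]=64, l++
l=3 r=3: |1|<=|1| out[0]=1, r--

[1, 64, 121, 196, 225, 289]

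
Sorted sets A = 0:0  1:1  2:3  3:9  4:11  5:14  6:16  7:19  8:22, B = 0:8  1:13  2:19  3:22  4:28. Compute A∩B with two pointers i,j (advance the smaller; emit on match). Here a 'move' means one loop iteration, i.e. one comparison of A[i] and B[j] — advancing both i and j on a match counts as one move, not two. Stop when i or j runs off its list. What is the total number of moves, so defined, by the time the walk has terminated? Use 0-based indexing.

11 moves

[i=0,j=0] 0<8 → i++
[i=1,j=0] 1<8 → i++
[i=2,j=0] 3<8 → i++
[i=3,j=0] 9>8 → j++
[i=3,j=1] 9<13 → i++
[i=4,j=1] 11<13 → i++
[i=5,j=1] 14>13 → j++
[i=5,j=2] 14<19 → i++
[i=6,j=2] 16<19 → i++
[i=7,j=2] 19==19 emit → i++,j++
[i=8,j=3] 22==22 emit → i++,j++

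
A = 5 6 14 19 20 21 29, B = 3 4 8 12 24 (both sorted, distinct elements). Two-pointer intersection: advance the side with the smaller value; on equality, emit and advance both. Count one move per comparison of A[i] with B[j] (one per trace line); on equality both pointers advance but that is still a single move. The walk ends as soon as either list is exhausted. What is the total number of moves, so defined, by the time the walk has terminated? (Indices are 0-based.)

i=0 j=0: 5>3, j++
i=0 j=1: 5>4, j++
i=0 j=2: 5<8, i++
i=1 j=2: 6<8, i++
i=2 j=2: 14>8, j++
i=2 j=3: 14>12, j++
i=2 j=4: 14<24, i++
i=3 j=4: 19<24, i++
i=4 j=4: 20<24, i++
i=5 j=4: 21<24, i++
i=6 j=4: 29>24, j++

11 moves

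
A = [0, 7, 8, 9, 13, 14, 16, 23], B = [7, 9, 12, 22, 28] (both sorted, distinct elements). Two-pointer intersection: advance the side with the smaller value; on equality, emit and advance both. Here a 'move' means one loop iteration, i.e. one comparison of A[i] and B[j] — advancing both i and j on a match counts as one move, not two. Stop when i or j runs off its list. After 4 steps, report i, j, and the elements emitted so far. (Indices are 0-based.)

i=4, j=2, emitted=[7, 9]

i=0 j=0: 0<7, i++
i=1 j=0: 7==7 emit, i++,j++
i=2 j=1: 8<9, i++
i=3 j=1: 9==9 emit, i++,j++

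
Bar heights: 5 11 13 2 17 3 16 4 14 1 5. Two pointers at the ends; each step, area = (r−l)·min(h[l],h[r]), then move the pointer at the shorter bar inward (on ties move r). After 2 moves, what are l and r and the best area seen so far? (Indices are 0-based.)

l=0 r=10: min(5,5)*10=50 best=50 *, r--
l=0 r=9: min(5,1)*9=9 best=50, r--

l=0, r=8, best area=50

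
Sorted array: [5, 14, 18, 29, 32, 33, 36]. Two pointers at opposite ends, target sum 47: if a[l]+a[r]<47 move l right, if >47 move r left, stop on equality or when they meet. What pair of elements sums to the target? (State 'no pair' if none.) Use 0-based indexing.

(14, 33)

[0,6] 5+36=41 <47 → l++
[1,6] 14+36=50 >47 → r--
[1,5] 14+33=47 → found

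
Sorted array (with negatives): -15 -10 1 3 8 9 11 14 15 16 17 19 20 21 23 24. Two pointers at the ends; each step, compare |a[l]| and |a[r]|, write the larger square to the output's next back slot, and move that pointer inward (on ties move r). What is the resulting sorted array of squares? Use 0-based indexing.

l=0 r=15: |-15|<=|24| out[15]=576, r--
l=0 r=14: |-15|<=|23| out[14]=529, r--
l=0 r=13: |-15|<=|21| out[13]=441, r--
l=0 r=12: |-15|<=|20| out[12]=400, r--
l=0 r=11: |-15|<=|19| out[11]=361, r--
l=0 r=10: |-15|<=|17| out[10]=289, r--
l=0 r=9: |-15|<=|16| out[9]=256, r--
l=0 r=8: |-15|<=|15| out[8]=225, r--
l=0 r=7: |-15|>|14| out[7]=225, l++
l=1 r=7: |-10|<=|14| out[6]=196, r--
l=1 r=6: |-10|<=|11| out[5]=121, r--
l=1 r=5: |-10|>|9| out[4]=100, l++
l=2 r=5: |1|<=|9| out[3]=81, r--
l=2 r=4: |1|<=|8| out[2]=64, r--
l=2 r=3: |1|<=|3| out[1]=9, r--
l=2 r=2: |1|<=|1| out[0]=1, r--

[1, 9, 64, 81, 100, 121, 196, 225, 225, 256, 289, 361, 400, 441, 529, 576]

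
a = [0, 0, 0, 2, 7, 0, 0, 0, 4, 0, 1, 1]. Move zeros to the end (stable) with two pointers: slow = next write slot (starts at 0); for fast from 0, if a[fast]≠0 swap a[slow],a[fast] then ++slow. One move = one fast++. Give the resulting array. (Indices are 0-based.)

slow=0 fast=0: a[fast]=0, fast++
slow=0 fast=1: a[fast]=0, fast++
slow=0 fast=2: a[fast]=0, fast++
slow=0 fast=3: a[fast]=2≠0 swap→a[0]=2, slow++,fast++
slow=1 fast=4: a[fast]=7≠0 swap→a[1]=7, slow++,fast++
slow=2 fast=5: a[fast]=0, fast++
slow=2 fast=6: a[fast]=0, fast++
slow=2 fast=7: a[fast]=0, fast++
slow=2 fast=8: a[fast]=4≠0 swap→a[2]=4, slow++,fast++
slow=3 fast=9: a[fast]=0, fast++
slow=3 fast=10: a[fast]=1≠0 swap→a[3]=1, slow++,fast++
slow=4 fast=11: a[fast]=1≠0 swap→a[4]=1, slow++,fast++

[2, 7, 4, 1, 1, 0, 0, 0, 0, 0, 0, 0]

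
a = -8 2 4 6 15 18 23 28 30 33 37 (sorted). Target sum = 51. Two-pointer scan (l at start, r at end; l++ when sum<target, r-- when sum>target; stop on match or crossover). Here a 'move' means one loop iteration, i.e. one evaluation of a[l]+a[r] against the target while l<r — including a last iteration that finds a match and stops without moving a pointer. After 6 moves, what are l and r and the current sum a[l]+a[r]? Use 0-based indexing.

l=5, r=9, sum=51

l=0 r=10: -8+37=29 <51, l++
l=1 r=10: 2+37=39 <51, l++
l=2 r=10: 4+37=41 <51, l++
l=3 r=10: 6+37=43 <51, l++
l=4 r=10: 15+37=52 >51, r--
l=4 r=9: 15+33=48 <51, l++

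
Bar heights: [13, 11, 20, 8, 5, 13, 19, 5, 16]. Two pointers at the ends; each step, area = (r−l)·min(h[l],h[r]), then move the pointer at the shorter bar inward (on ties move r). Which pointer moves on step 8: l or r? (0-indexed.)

r

[0,8] min(13,16)*8=104 best=104 * → l++
[1,8] min(11,16)*7=77 best=104 → l++
[2,8] min(20,16)*6=96 best=104 → r--
[2,7] min(20,5)*5=25 best=104 → r--
[2,6] min(20,19)*4=76 best=104 → r--
[2,5] min(20,13)*3=39 best=104 → r--
[2,4] min(20,5)*2=10 best=104 → r--
[2,3] min(20,8)*1=8 best=104 → r--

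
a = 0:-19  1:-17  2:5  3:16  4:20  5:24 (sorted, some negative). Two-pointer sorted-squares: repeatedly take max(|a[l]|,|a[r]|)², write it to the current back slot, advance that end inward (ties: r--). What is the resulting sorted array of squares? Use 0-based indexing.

[0,5] |-19|<=|24| out[5]=576 → r--
[0,4] |-19|<=|20| out[4]=400 → r--
[0,3] |-19|>|16| out[3]=361 → l++
[1,3] |-17|>|16| out[2]=289 → l++
[2,3] |5|<=|16| out[1]=256 → r--
[2,2] |5|<=|5| out[0]=25 → r--

[25, 256, 289, 361, 400, 576]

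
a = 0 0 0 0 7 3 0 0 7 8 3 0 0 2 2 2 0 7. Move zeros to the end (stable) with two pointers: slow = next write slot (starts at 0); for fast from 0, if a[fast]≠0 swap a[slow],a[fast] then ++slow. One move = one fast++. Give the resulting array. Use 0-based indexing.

slow=0 fast=0: a[fast]=0, fast++
slow=0 fast=1: a[fast]=0, fast++
slow=0 fast=2: a[fast]=0, fast++
slow=0 fast=3: a[fast]=0, fast++
slow=0 fast=4: a[fast]=7≠0 swap→a[0]=7, slow++,fast++
slow=1 fast=5: a[fast]=3≠0 swap→a[1]=3, slow++,fast++
slow=2 fast=6: a[fast]=0, fast++
slow=2 fast=7: a[fast]=0, fast++
slow=2 fast=8: a[fast]=7≠0 swap→a[2]=7, slow++,fast++
slow=3 fast=9: a[fast]=8≠0 swap→a[3]=8, slow++,fast++
slow=4 fast=10: a[fast]=3≠0 swap→a[4]=3, slow++,fast++
slow=5 fast=11: a[fast]=0, fast++
slow=5 fast=12: a[fast]=0, fast++
slow=5 fast=13: a[fast]=2≠0 swap→a[5]=2, slow++,fast++
slow=6 fast=14: a[fast]=2≠0 swap→a[6]=2, slow++,fast++
slow=7 fast=15: a[fast]=2≠0 swap→a[7]=2, slow++,fast++
slow=8 fast=16: a[fast]=0, fast++
slow=8 fast=17: a[fast]=7≠0 swap→a[8]=7, slow++,fast++

[7, 3, 7, 8, 3, 2, 2, 2, 7, 0, 0, 0, 0, 0, 0, 0, 0, 0]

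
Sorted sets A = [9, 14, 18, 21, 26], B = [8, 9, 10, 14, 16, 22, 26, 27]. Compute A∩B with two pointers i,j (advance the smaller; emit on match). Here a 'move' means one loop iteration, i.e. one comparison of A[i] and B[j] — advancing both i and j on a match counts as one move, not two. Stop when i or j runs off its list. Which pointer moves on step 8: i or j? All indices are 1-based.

[i=1,j=1] 9>8 → j++
[i=1,j=2] 9==9 emit → i++,j++
[i=2,j=3] 14>10 → j++
[i=2,j=4] 14==14 emit → i++,j++
[i=3,j=5] 18>16 → j++
[i=3,j=6] 18<22 → i++
[i=4,j=6] 21<22 → i++
[i=5,j=6] 26>22 → j++

j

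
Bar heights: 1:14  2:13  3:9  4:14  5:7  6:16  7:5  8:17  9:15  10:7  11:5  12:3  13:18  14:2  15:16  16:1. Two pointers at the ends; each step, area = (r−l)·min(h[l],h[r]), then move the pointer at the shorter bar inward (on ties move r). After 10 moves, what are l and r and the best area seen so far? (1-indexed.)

[1,16] min(14,1)*15=15 best=15 * → r--
[1,15] min(14,16)*14=196 best=196 * → l++
[2,15] min(13,16)*13=169 best=196 → l++
[3,15] min(9,16)*12=108 best=196 → l++
[4,15] min(14,16)*11=154 best=196 → l++
[5,15] min(7,16)*10=70 best=196 → l++
[6,15] min(16,16)*9=144 best=196 → r--
[6,14] min(16,2)*8=16 best=196 → r--
[6,13] min(16,18)*7=112 best=196 → l++
[7,13] min(5,18)*6=30 best=196 → l++

l=8, r=13, best area=196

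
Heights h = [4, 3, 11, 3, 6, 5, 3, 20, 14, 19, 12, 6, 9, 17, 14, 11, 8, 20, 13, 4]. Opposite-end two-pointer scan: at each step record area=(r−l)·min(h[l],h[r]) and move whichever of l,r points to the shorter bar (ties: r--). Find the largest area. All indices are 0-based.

max area = 200

[0,19] min(4,4)*19=76 best=76 * → r--
[0,18] min(4,13)*18=72 best=76 → l++
[1,18] min(3,13)*17=51 best=76 → l++
[2,18] min(11,13)*16=176 best=176 * → l++
[3,18] min(3,13)*15=45 best=176 → l++
[4,18] min(6,13)*14=84 best=176 → l++
[5,18] min(5,13)*13=65 best=176 → l++
[6,18] min(3,13)*12=36 best=176 → l++
[7,18] min(20,13)*11=143 best=176 → r--
[7,17] min(20,20)*10=200 best=200 * → r--
[7,16] min(20,8)*9=72 best=200 → r--
[7,15] min(20,11)*8=88 best=200 → r--
[7,14] min(20,14)*7=98 best=200 → r--
[7,13] min(20,17)*6=102 best=200 → r--
[7,12] min(20,9)*5=45 best=200 → r--
[7,11] min(20,6)*4=24 best=200 → r--
[7,10] min(20,12)*3=36 best=200 → r--
[7,9] min(20,19)*2=38 best=200 → r--
[7,8] min(20,14)*1=14 best=200 → r--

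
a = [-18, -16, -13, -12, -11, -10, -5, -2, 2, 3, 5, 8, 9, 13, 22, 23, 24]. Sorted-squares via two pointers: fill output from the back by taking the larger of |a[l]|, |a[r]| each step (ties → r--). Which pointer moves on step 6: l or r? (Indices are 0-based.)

[0,16] |-18|<=|24| out[16]=576 → r--
[0,15] |-18|<=|23| out[15]=529 → r--
[0,14] |-18|<=|22| out[14]=484 → r--
[0,13] |-18|>|13| out[13]=324 → l++
[1,13] |-16|>|13| out[12]=256 → l++
[2,13] |-13|<=|13| out[11]=169 → r--

r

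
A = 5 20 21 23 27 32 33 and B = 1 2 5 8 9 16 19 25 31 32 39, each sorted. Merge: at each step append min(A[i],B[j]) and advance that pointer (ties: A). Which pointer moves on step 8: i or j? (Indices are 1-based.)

i=1 j=1: A[i]=5>B[j]=1 take 1, j++
i=1 j=2: A[i]=5>B[j]=2 take 2, j++
i=1 j=3: A[i]=5<=B[j]=5 take 5, i++
i=2 j=3: A[i]=20>B[j]=5 take 5, j++
i=2 j=4: A[i]=20>B[j]=8 take 8, j++
i=2 j=5: A[i]=20>B[j]=9 take 9, j++
i=2 j=6: A[i]=20>B[j]=16 take 16, j++
i=2 j=7: A[i]=20>B[j]=19 take 19, j++

j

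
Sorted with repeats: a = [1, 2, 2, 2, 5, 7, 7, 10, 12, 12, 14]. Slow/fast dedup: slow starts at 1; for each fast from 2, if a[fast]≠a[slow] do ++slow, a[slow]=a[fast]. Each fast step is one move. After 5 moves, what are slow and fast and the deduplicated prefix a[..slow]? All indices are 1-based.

(s=1,f=2) a[fast]=2≠a[slow]=1 write a[2]=2 → slow++,fast++
(s=2,f=3) a[fast]=2=a[slow] dup → fast++
(s=2,f=4) a[fast]=2=a[slow] dup → fast++
(s=2,f=5) a[fast]=5≠a[slow]=2 write a[3]=5 → slow++,fast++
(s=3,f=6) a[fast]=7≠a[slow]=5 write a[4]=7 → slow++,fast++

slow=4, fast=7, prefix=[1, 2, 5, 7]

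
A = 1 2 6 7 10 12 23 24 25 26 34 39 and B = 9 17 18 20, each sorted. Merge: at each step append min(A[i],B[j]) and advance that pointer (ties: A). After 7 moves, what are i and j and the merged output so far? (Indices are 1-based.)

i=7, j=2, merged so far=[1, 2, 6, 7, 9, 10, 12]

i=1 j=1: A[i]=1<=B[j]=9 take 1, i++
i=2 j=1: A[i]=2<=B[j]=9 take 2, i++
i=3 j=1: A[i]=6<=B[j]=9 take 6, i++
i=4 j=1: A[i]=7<=B[j]=9 take 7, i++
i=5 j=1: A[i]=10>B[j]=9 take 9, j++
i=5 j=2: A[i]=10<=B[j]=17 take 10, i++
i=6 j=2: A[i]=12<=B[j]=17 take 12, i++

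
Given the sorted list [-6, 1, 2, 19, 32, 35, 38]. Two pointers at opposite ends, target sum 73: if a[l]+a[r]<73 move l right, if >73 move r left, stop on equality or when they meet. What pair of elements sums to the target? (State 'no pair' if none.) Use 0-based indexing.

l=0 r=6: -6+38=32 <73, l++
l=1 r=6: 1+38=39 <73, l++
l=2 r=6: 2+38=40 <73, l++
l=3 r=6: 19+38=57 <73, l++
l=4 r=6: 32+38=70 <73, l++
l=5 r=6: 35+38=73, found

(35, 38)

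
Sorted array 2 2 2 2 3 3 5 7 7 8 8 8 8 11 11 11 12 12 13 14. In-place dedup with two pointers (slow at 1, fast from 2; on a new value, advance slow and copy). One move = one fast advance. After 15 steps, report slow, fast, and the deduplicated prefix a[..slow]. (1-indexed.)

slow=6, fast=17, prefix=[2, 3, 5, 7, 8, 11]

(s=1,f=2) a[fast]=2=a[slow] dup → fast++
(s=1,f=3) a[fast]=2=a[slow] dup → fast++
(s=1,f=4) a[fast]=2=a[slow] dup → fast++
(s=1,f=5) a[fast]=3≠a[slow]=2 write a[2]=3 → slow++,fast++
(s=2,f=6) a[fast]=3=a[slow] dup → fast++
(s=2,f=7) a[fast]=5≠a[slow]=3 write a[3]=5 → slow++,fast++
(s=3,f=8) a[fast]=7≠a[slow]=5 write a[4]=7 → slow++,fast++
(s=4,f=9) a[fast]=7=a[slow] dup → fast++
(s=4,f=10) a[fast]=8≠a[slow]=7 write a[5]=8 → slow++,fast++
(s=5,f=11) a[fast]=8=a[slow] dup → fast++
(s=5,f=12) a[fast]=8=a[slow] dup → fast++
(s=5,f=13) a[fast]=8=a[slow] dup → fast++
(s=5,f=14) a[fast]=11≠a[slow]=8 write a[6]=11 → slow++,fast++
(s=6,f=15) a[fast]=11=a[slow] dup → fast++
(s=6,f=16) a[fast]=11=a[slow] dup → fast++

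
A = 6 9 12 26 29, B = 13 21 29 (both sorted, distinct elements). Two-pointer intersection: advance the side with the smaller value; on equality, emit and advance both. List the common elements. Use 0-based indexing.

[i=0,j=0] 6<13 → i++
[i=1,j=0] 9<13 → i++
[i=2,j=0] 12<13 → i++
[i=3,j=0] 26>13 → j++
[i=3,j=1] 26>21 → j++
[i=3,j=2] 26<29 → i++
[i=4,j=2] 29==29 emit → i++,j++

intersection = [29]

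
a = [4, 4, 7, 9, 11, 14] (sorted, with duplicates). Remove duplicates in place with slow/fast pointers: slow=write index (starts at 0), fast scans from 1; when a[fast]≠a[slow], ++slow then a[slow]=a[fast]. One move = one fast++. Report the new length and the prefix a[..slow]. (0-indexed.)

(s=0,f=1) a[fast]=4=a[slow] dup → fast++
(s=0,f=2) a[fast]=7≠a[slow]=4 write a[1]=7 → slow++,fast++
(s=1,f=3) a[fast]=9≠a[slow]=7 write a[2]=9 → slow++,fast++
(s=2,f=4) a[fast]=11≠a[slow]=9 write a[3]=11 → slow++,fast++
(s=3,f=5) a[fast]=14≠a[slow]=11 write a[4]=14 → slow++,fast++

length 5; prefix = [4, 7, 9, 11, 14]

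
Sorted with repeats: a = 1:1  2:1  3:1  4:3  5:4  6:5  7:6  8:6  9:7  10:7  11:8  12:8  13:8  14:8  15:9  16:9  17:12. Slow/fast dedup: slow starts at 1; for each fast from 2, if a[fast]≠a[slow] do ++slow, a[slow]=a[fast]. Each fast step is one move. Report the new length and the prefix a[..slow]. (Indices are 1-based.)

length 9; prefix = [1, 3, 4, 5, 6, 7, 8, 9, 12]

slow=1 fast=2: a[fast]=1=a[slow] dup, fast++
slow=1 fast=3: a[fast]=1=a[slow] dup, fast++
slow=1 fast=4: a[fast]=3≠a[slow]=1 write a[2]=3, slow++,fast++
slow=2 fast=5: a[fast]=4≠a[slow]=3 write a[3]=4, slow++,fast++
slow=3 fast=6: a[fast]=5≠a[slow]=4 write a[4]=5, slow++,fast++
slow=4 fast=7: a[fast]=6≠a[slow]=5 write a[5]=6, slow++,fast++
slow=5 fast=8: a[fast]=6=a[slow] dup, fast++
slow=5 fast=9: a[fast]=7≠a[slow]=6 write a[6]=7, slow++,fast++
slow=6 fast=10: a[fast]=7=a[slow] dup, fast++
slow=6 fast=11: a[fast]=8≠a[slow]=7 write a[7]=8, slow++,fast++
slow=7 fast=12: a[fast]=8=a[slow] dup, fast++
slow=7 fast=13: a[fast]=8=a[slow] dup, fast++
slow=7 fast=14: a[fast]=8=a[slow] dup, fast++
slow=7 fast=15: a[fast]=9≠a[slow]=8 write a[8]=9, slow++,fast++
slow=8 fast=16: a[fast]=9=a[slow] dup, fast++
slow=8 fast=17: a[fast]=12≠a[slow]=9 write a[9]=12, slow++,fast++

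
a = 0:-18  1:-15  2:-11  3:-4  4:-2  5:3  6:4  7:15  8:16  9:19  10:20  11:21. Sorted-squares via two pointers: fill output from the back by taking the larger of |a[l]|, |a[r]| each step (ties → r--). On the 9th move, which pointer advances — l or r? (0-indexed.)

l=0 r=11: |-18|<=|21| out[11]=441, r--
l=0 r=10: |-18|<=|20| out[10]=400, r--
l=0 r=9: |-18|<=|19| out[9]=361, r--
l=0 r=8: |-18|>|16| out[8]=324, l++
l=1 r=8: |-15|<=|16| out[7]=256, r--
l=1 r=7: |-15|<=|15| out[6]=225, r--
l=1 r=6: |-15|>|4| out[5]=225, l++
l=2 r=6: |-11|>|4| out[4]=121, l++
l=3 r=6: |-4|<=|4| out[3]=16, r--

r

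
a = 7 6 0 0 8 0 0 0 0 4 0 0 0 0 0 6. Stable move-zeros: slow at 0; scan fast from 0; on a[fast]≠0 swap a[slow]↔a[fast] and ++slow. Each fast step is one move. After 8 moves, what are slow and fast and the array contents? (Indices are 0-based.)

slow=3, fast=8, a=[7, 6, 8, 0, 0, 0, 0, 0, 0, 4, 0, 0, 0, 0, 0, 6]

(s=0,f=0) a[fast]=7≠0 swap→a[0]=7 → slow++,fast++
(s=1,f=1) a[fast]=6≠0 swap→a[1]=6 → slow++,fast++
(s=2,f=2) a[fast]=0 → fast++
(s=2,f=3) a[fast]=0 → fast++
(s=2,f=4) a[fast]=8≠0 swap→a[2]=8 → slow++,fast++
(s=3,f=5) a[fast]=0 → fast++
(s=3,f=6) a[fast]=0 → fast++
(s=3,f=7) a[fast]=0 → fast++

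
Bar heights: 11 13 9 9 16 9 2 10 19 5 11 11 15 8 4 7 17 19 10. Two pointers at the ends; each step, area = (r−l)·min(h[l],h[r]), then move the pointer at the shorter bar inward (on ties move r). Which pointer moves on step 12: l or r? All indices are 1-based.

[1,19] min(11,10)*18=180 best=180 * → r--
[1,18] min(11,19)*17=187 best=187 * → l++
[2,18] min(13,19)*16=208 best=208 * → l++
[3,18] min(9,19)*15=135 best=208 → l++
[4,18] min(9,19)*14=126 best=208 → l++
[5,18] min(16,19)*13=208 best=208 → l++
[6,18] min(9,19)*12=108 best=208 → l++
[7,18] min(2,19)*11=22 best=208 → l++
[8,18] min(10,19)*10=100 best=208 → l++
[9,18] min(19,19)*9=171 best=208 → r--
[9,17] min(19,17)*8=136 best=208 → r--
[9,16] min(19,7)*7=49 best=208 → r--

r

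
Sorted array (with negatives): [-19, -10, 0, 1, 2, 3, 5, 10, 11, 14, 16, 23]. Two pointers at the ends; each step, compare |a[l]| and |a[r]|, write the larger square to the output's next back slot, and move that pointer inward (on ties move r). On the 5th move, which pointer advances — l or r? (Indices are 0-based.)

r

l=0 r=11: |-19|<=|23| out[11]=529, r--
l=0 r=10: |-19|>|16| out[10]=361, l++
l=1 r=10: |-10|<=|16| out[9]=256, r--
l=1 r=9: |-10|<=|14| out[8]=196, r--
l=1 r=8: |-10|<=|11| out[7]=121, r--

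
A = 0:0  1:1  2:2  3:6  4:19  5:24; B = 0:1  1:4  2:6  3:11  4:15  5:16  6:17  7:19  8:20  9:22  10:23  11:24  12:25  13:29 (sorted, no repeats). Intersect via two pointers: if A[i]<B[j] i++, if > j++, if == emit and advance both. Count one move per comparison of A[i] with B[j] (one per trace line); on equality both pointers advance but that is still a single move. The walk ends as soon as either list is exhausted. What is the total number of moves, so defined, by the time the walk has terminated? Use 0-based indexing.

i=0 j=0: 0<1, i++
i=1 j=0: 1==1 emit, i++,j++
i=2 j=1: 2<4, i++
i=3 j=1: 6>4, j++
i=3 j=2: 6==6 emit, i++,j++
i=4 j=3: 19>11, j++
i=4 j=4: 19>15, j++
i=4 j=5: 19>16, j++
i=4 j=6: 19>17, j++
i=4 j=7: 19==19 emit, i++,j++
i=5 j=8: 24>20, j++
i=5 j=9: 24>22, j++
i=5 j=10: 24>23, j++
i=5 j=11: 24==24 emit, i++,j++

14 moves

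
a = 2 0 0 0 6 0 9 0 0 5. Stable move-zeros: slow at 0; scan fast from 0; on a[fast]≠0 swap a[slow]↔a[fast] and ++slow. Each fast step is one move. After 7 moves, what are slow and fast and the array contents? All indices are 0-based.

slow=3, fast=7, a=[2, 6, 9, 0, 0, 0, 0, 0, 0, 5]

(s=0,f=0) a[fast]=2≠0 swap→a[0]=2 → slow++,fast++
(s=1,f=1) a[fast]=0 → fast++
(s=1,f=2) a[fast]=0 → fast++
(s=1,f=3) a[fast]=0 → fast++
(s=1,f=4) a[fast]=6≠0 swap→a[1]=6 → slow++,fast++
(s=2,f=5) a[fast]=0 → fast++
(s=2,f=6) a[fast]=9≠0 swap→a[2]=9 → slow++,fast++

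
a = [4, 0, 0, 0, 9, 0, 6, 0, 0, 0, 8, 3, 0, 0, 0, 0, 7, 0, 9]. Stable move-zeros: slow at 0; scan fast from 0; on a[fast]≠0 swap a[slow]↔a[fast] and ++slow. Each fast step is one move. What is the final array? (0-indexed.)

(s=0,f=0) a[fast]=4≠0 swap→a[0]=4 → slow++,fast++
(s=1,f=1) a[fast]=0 → fast++
(s=1,f=2) a[fast]=0 → fast++
(s=1,f=3) a[fast]=0 → fast++
(s=1,f=4) a[fast]=9≠0 swap→a[1]=9 → slow++,fast++
(s=2,f=5) a[fast]=0 → fast++
(s=2,f=6) a[fast]=6≠0 swap→a[2]=6 → slow++,fast++
(s=3,f=7) a[fast]=0 → fast++
(s=3,f=8) a[fast]=0 → fast++
(s=3,f=9) a[fast]=0 → fast++
(s=3,f=10) a[fast]=8≠0 swap→a[3]=8 → slow++,fast++
(s=4,f=11) a[fast]=3≠0 swap→a[4]=3 → slow++,fast++
(s=5,f=12) a[fast]=0 → fast++
(s=5,f=13) a[fast]=0 → fast++
(s=5,f=14) a[fast]=0 → fast++
(s=5,f=15) a[fast]=0 → fast++
(s=5,f=16) a[fast]=7≠0 swap→a[5]=7 → slow++,fast++
(s=6,f=17) a[fast]=0 → fast++
(s=6,f=18) a[fast]=9≠0 swap→a[6]=9 → slow++,fast++

[4, 9, 6, 8, 3, 7, 9, 0, 0, 0, 0, 0, 0, 0, 0, 0, 0, 0, 0]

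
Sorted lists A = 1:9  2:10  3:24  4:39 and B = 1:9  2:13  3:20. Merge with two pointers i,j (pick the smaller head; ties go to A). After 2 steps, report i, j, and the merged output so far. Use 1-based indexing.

[i=1,j=1] A[i]=9<=B[j]=9 take 9 → i++
[i=2,j=1] A[i]=10>B[j]=9 take 9 → j++

i=2, j=2, merged so far=[9, 9]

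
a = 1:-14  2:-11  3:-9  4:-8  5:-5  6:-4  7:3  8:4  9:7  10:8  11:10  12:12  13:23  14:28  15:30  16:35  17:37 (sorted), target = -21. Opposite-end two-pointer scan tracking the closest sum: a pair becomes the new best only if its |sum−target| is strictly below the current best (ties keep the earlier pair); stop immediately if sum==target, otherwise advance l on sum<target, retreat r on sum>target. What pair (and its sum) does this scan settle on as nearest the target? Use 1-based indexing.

pair (-14, -8) with sum -22 (|Δ|=1)

l=1 r=17: -14+37=23 d=44 *, r--
l=1 r=16: -14+35=21 d=42 *, r--
l=1 r=15: -14+30=16 d=37 *, r--
l=1 r=14: -14+28=14 d=35 *, r--
l=1 r=13: -14+23=9 d=30 *, r--
l=1 r=12: -14+12=-2 d=19 *, r--
l=1 r=11: -14+10=-4 d=17 *, r--
l=1 r=10: -14+8=-6 d=15 *, r--
l=1 r=9: -14+7=-7 d=14 *, r--
l=1 r=8: -14+4=-10 d=11 *, r--
l=1 r=7: -14+3=-11 d=10 *, r--
l=1 r=6: -14+-4=-18 d=3 *, r--
l=1 r=5: -14+-5=-19 d=2 *, r--
l=1 r=4: -14+-8=-22 d=1 *, l++
l=2 r=4: -11+-8=-19 d=2, r--
l=2 r=3: -11+-9=-20 d=1, r--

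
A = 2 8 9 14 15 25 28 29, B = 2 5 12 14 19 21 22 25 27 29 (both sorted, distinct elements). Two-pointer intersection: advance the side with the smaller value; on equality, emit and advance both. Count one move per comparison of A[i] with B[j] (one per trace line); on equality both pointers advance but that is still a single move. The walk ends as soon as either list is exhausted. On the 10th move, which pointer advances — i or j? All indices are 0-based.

[i=0,j=0] 2==2 emit → i++,j++
[i=1,j=1] 8>5 → j++
[i=1,j=2] 8<12 → i++
[i=2,j=2] 9<12 → i++
[i=3,j=2] 14>12 → j++
[i=3,j=3] 14==14 emit → i++,j++
[i=4,j=4] 15<19 → i++
[i=5,j=4] 25>19 → j++
[i=5,j=5] 25>21 → j++
[i=5,j=6] 25>22 → j++

j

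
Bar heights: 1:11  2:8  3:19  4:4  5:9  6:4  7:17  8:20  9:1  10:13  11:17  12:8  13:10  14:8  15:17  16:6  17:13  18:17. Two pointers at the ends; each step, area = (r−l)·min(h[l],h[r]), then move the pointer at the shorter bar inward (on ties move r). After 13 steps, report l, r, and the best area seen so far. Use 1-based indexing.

[1,18] min(11,17)*17=187 best=187 * → l++
[2,18] min(8,17)*16=128 best=187 → l++
[3,18] min(19,17)*15=255 best=255 * → r--
[3,17] min(19,13)*14=182 best=255 → r--
[3,16] min(19,6)*13=78 best=255 → r--
[3,15] min(19,17)*12=204 best=255 → r--
[3,14] min(19,8)*11=88 best=255 → r--
[3,13] min(19,10)*10=100 best=255 → r--
[3,12] min(19,8)*9=72 best=255 → r--
[3,11] min(19,17)*8=136 best=255 → r--
[3,10] min(19,13)*7=91 best=255 → r--
[3,9] min(19,1)*6=6 best=255 → r--
[3,8] min(19,20)*5=95 best=255 → l++

l=4, r=8, best area=255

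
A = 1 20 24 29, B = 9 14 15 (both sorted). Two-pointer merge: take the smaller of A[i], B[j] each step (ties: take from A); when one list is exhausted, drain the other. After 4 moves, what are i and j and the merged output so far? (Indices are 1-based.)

i=2, j=4, merged so far=[1, 9, 14, 15]

[i=1,j=1] A[i]=1<=B[j]=9 take 1 → i++
[i=2,j=1] A[i]=20>B[j]=9 take 9 → j++
[i=2,j=2] A[i]=20>B[j]=14 take 14 → j++
[i=2,j=3] A[i]=20>B[j]=15 take 15 → j++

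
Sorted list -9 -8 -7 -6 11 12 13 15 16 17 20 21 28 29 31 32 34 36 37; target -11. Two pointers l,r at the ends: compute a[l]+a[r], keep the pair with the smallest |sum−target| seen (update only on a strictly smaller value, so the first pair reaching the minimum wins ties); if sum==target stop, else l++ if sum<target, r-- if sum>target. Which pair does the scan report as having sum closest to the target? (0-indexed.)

[0,18] -9+37=28 d=39 * → r--
[0,17] -9+36=27 d=38 * → r--
[0,16] -9+34=25 d=36 * → r--
[0,15] -9+32=23 d=34 * → r--
[0,14] -9+31=22 d=33 * → r--
[0,13] -9+29=20 d=31 * → r--
[0,12] -9+28=19 d=30 * → r--
[0,11] -9+21=12 d=23 * → r--
[0,10] -9+20=11 d=22 * → r--
[0,9] -9+17=8 d=19 * → r--
[0,8] -9+16=7 d=18 * → r--
[0,7] -9+15=6 d=17 * → r--
[0,6] -9+13=4 d=15 * → r--
[0,5] -9+12=3 d=14 * → r--
[0,4] -9+11=2 d=13 * → r--
[0,3] -9+-6=-15 d=4 * → l++
[1,3] -8+-6=-14 d=3 * → l++
[2,3] -7+-6=-13 d=2 * → l++

pair (-7, -6) with sum -13 (|Δ|=2)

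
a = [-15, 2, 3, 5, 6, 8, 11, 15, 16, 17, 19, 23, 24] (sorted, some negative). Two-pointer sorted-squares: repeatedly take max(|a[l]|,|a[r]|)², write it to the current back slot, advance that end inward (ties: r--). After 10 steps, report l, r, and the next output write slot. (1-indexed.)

l=2, r=4, next write slot=3

l=1 r=13: |-15|<=|24| out[13]=576, r--
l=1 r=12: |-15|<=|23| out[12]=529, r--
l=1 r=11: |-15|<=|19| out[11]=361, r--
l=1 r=10: |-15|<=|17| out[10]=289, r--
l=1 r=9: |-15|<=|16| out[9]=256, r--
l=1 r=8: |-15|<=|15| out[8]=225, r--
l=1 r=7: |-15|>|11| out[7]=225, l++
l=2 r=7: |2|<=|11| out[6]=121, r--
l=2 r=6: |2|<=|8| out[5]=64, r--
l=2 r=5: |2|<=|6| out[4]=36, r--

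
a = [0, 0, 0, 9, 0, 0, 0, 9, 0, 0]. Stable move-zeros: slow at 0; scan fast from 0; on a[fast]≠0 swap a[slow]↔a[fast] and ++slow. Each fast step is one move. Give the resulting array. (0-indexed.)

[9, 9, 0, 0, 0, 0, 0, 0, 0, 0]

slow=0 fast=0: a[fast]=0, fast++
slow=0 fast=1: a[fast]=0, fast++
slow=0 fast=2: a[fast]=0, fast++
slow=0 fast=3: a[fast]=9≠0 swap→a[0]=9, slow++,fast++
slow=1 fast=4: a[fast]=0, fast++
slow=1 fast=5: a[fast]=0, fast++
slow=1 fast=6: a[fast]=0, fast++
slow=1 fast=7: a[fast]=9≠0 swap→a[1]=9, slow++,fast++
slow=2 fast=8: a[fast]=0, fast++
slow=2 fast=9: a[fast]=0, fast++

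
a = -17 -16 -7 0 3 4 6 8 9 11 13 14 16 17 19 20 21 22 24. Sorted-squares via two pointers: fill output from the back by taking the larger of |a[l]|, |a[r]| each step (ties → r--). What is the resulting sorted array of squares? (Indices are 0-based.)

l=0 r=18: |-17|<=|24| out[18]=576, r--
l=0 r=17: |-17|<=|22| out[17]=484, r--
l=0 r=16: |-17|<=|21| out[16]=441, r--
l=0 r=15: |-17|<=|20| out[15]=400, r--
l=0 r=14: |-17|<=|19| out[14]=361, r--
l=0 r=13: |-17|<=|17| out[13]=289, r--
l=0 r=12: |-17|>|16| out[12]=289, l++
l=1 r=12: |-16|<=|16| out[11]=256, r--
l=1 r=11: |-16|>|14| out[10]=256, l++
l=2 r=11: |-7|<=|14| out[9]=196, r--
l=2 r=10: |-7|<=|13| out[8]=169, r--
l=2 r=9: |-7|<=|11| out[7]=121, r--
l=2 r=8: |-7|<=|9| out[6]=81, r--
l=2 r=7: |-7|<=|8| out[5]=64, r--
l=2 r=6: |-7|>|6| out[4]=49, l++
l=3 r=6: |0|<=|6| out[3]=36, r--
l=3 r=5: |0|<=|4| out[2]=16, r--
l=3 r=4: |0|<=|3| out[1]=9, r--
l=3 r=3: |0|<=|0| out[0]=0, r--

[0, 9, 16, 36, 49, 64, 81, 121, 169, 196, 256, 256, 289, 289, 361, 400, 441, 484, 576]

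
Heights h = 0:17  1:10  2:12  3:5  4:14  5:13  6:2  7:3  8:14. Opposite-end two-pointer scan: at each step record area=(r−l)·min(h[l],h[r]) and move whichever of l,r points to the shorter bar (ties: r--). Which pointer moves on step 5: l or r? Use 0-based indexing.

r

[0,8] min(17,14)*8=112 best=112 * → r--
[0,7] min(17,3)*7=21 best=112 → r--
[0,6] min(17,2)*6=12 best=112 → r--
[0,5] min(17,13)*5=65 best=112 → r--
[0,4] min(17,14)*4=56 best=112 → r--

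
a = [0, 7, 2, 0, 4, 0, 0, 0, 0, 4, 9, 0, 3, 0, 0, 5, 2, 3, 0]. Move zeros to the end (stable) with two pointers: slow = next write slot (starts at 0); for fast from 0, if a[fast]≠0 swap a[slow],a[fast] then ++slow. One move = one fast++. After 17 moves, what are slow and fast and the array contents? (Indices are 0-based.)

slow=8, fast=17, a=[7, 2, 4, 4, 9, 3, 5, 2, 0, 0, 0, 0, 0, 0, 0, 0, 0, 3, 0]

(s=0,f=0) a[fast]=0 → fast++
(s=0,f=1) a[fast]=7≠0 swap→a[0]=7 → slow++,fast++
(s=1,f=2) a[fast]=2≠0 swap→a[1]=2 → slow++,fast++
(s=2,f=3) a[fast]=0 → fast++
(s=2,f=4) a[fast]=4≠0 swap→a[2]=4 → slow++,fast++
(s=3,f=5) a[fast]=0 → fast++
(s=3,f=6) a[fast]=0 → fast++
(s=3,f=7) a[fast]=0 → fast++
(s=3,f=8) a[fast]=0 → fast++
(s=3,f=9) a[fast]=4≠0 swap→a[3]=4 → slow++,fast++
(s=4,f=10) a[fast]=9≠0 swap→a[4]=9 → slow++,fast++
(s=5,f=11) a[fast]=0 → fast++
(s=5,f=12) a[fast]=3≠0 swap→a[5]=3 → slow++,fast++
(s=6,f=13) a[fast]=0 → fast++
(s=6,f=14) a[fast]=0 → fast++
(s=6,f=15) a[fast]=5≠0 swap→a[6]=5 → slow++,fast++
(s=7,f=16) a[fast]=2≠0 swap→a[7]=2 → slow++,fast++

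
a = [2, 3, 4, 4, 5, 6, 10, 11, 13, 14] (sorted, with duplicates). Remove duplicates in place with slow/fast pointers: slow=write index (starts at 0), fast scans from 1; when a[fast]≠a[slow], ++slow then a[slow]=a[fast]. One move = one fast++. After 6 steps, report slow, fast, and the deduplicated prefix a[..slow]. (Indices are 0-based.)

(s=0,f=1) a[fast]=3≠a[slow]=2 write a[1]=3 → slow++,fast++
(s=1,f=2) a[fast]=4≠a[slow]=3 write a[2]=4 → slow++,fast++
(s=2,f=3) a[fast]=4=a[slow] dup → fast++
(s=2,f=4) a[fast]=5≠a[slow]=4 write a[3]=5 → slow++,fast++
(s=3,f=5) a[fast]=6≠a[slow]=5 write a[4]=6 → slow++,fast++
(s=4,f=6) a[fast]=10≠a[slow]=6 write a[5]=10 → slow++,fast++

slow=5, fast=7, prefix=[2, 3, 4, 5, 6, 10]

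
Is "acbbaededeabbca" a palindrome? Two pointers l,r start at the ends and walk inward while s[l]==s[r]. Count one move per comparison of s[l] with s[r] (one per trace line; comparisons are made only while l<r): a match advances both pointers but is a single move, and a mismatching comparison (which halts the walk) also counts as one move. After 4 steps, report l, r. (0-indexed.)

l=0 r=14: 'a'=='a', l++,r--
l=1 r=13: 'c'=='c', l++,r--
l=2 r=12: 'b'=='b', l++,r--
l=3 r=11: 'b'=='b', l++,r--

l=4, r=10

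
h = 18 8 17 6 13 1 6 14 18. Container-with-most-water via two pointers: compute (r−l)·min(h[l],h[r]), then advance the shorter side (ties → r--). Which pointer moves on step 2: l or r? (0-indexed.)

r

[0,8] min(18,18)*8=144 best=144 * → r--
[0,7] min(18,14)*7=98 best=144 → r--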